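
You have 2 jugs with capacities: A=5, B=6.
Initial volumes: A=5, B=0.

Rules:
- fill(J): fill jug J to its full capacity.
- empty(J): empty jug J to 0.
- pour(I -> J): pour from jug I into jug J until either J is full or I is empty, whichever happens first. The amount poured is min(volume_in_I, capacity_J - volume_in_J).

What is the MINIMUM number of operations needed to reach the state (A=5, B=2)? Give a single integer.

BFS from (A=5, B=0). One shortest path:
  1. empty(A) -> (A=0 B=0)
  2. fill(B) -> (A=0 B=6)
  3. pour(B -> A) -> (A=5 B=1)
  4. empty(A) -> (A=0 B=1)
  5. pour(B -> A) -> (A=1 B=0)
  6. fill(B) -> (A=1 B=6)
  7. pour(B -> A) -> (A=5 B=2)
Reached target in 7 moves.

Answer: 7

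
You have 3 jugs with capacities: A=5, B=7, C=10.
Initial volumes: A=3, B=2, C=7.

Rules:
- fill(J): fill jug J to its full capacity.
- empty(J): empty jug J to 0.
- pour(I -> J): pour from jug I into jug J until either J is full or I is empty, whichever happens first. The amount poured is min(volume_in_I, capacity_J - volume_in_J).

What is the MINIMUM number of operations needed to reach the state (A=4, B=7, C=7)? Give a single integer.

BFS from (A=3, B=2, C=7). One shortest path:
  1. fill(A) -> (A=5 B=2 C=7)
  2. pour(A -> C) -> (A=2 B=2 C=10)
  3. empty(C) -> (A=2 B=2 C=0)
  4. pour(B -> A) -> (A=4 B=0 C=0)
  5. fill(B) -> (A=4 B=7 C=0)
  6. pour(B -> C) -> (A=4 B=0 C=7)
  7. fill(B) -> (A=4 B=7 C=7)
Reached target in 7 moves.

Answer: 7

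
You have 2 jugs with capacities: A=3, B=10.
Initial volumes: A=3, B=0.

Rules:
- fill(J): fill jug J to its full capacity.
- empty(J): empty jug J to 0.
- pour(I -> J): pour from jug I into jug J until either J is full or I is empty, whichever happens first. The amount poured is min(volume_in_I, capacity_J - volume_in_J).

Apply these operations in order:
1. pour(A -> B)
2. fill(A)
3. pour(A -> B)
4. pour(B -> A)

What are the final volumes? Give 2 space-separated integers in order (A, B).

Step 1: pour(A -> B) -> (A=0 B=3)
Step 2: fill(A) -> (A=3 B=3)
Step 3: pour(A -> B) -> (A=0 B=6)
Step 4: pour(B -> A) -> (A=3 B=3)

Answer: 3 3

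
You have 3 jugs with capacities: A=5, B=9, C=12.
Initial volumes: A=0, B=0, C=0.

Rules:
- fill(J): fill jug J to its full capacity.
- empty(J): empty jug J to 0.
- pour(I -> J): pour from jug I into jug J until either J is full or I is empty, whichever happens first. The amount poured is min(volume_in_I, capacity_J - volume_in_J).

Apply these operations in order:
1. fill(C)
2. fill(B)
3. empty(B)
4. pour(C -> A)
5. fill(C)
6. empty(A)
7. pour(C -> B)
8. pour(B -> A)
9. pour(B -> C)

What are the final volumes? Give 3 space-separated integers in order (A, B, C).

Answer: 5 0 7

Derivation:
Step 1: fill(C) -> (A=0 B=0 C=12)
Step 2: fill(B) -> (A=0 B=9 C=12)
Step 3: empty(B) -> (A=0 B=0 C=12)
Step 4: pour(C -> A) -> (A=5 B=0 C=7)
Step 5: fill(C) -> (A=5 B=0 C=12)
Step 6: empty(A) -> (A=0 B=0 C=12)
Step 7: pour(C -> B) -> (A=0 B=9 C=3)
Step 8: pour(B -> A) -> (A=5 B=4 C=3)
Step 9: pour(B -> C) -> (A=5 B=0 C=7)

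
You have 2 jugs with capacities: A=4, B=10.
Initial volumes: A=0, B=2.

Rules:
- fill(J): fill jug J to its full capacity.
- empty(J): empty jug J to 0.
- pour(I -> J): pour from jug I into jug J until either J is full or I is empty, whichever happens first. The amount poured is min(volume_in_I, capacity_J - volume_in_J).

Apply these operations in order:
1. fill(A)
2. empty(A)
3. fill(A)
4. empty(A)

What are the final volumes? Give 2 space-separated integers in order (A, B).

Step 1: fill(A) -> (A=4 B=2)
Step 2: empty(A) -> (A=0 B=2)
Step 3: fill(A) -> (A=4 B=2)
Step 4: empty(A) -> (A=0 B=2)

Answer: 0 2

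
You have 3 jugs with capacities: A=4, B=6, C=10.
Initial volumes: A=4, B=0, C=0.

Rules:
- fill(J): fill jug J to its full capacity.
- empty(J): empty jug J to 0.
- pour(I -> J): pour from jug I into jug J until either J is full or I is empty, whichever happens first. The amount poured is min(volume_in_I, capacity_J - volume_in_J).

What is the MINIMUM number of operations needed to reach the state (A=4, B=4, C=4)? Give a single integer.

Answer: 4

Derivation:
BFS from (A=4, B=0, C=0). One shortest path:
  1. pour(A -> B) -> (A=0 B=4 C=0)
  2. fill(A) -> (A=4 B=4 C=0)
  3. pour(A -> C) -> (A=0 B=4 C=4)
  4. fill(A) -> (A=4 B=4 C=4)
Reached target in 4 moves.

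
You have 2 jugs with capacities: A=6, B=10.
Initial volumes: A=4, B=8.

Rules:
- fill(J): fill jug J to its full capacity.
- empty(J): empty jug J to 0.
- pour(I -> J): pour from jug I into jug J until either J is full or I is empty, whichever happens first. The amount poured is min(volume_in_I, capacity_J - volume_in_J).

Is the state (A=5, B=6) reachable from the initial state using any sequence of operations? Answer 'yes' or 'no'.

Answer: no

Derivation:
BFS explored all 17 reachable states.
Reachable set includes: (0,0), (0,2), (0,4), (0,6), (0,8), (0,10), (2,0), (2,10), (4,0), (4,8), (4,10), (6,0) ...
Target (A=5, B=6) not in reachable set → no.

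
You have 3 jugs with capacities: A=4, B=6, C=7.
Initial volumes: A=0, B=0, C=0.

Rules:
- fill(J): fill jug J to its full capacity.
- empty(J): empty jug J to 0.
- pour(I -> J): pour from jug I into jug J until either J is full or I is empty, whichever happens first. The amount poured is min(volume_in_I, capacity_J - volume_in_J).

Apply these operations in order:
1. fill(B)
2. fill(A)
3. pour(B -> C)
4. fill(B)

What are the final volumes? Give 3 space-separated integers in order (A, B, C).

Step 1: fill(B) -> (A=0 B=6 C=0)
Step 2: fill(A) -> (A=4 B=6 C=0)
Step 3: pour(B -> C) -> (A=4 B=0 C=6)
Step 4: fill(B) -> (A=4 B=6 C=6)

Answer: 4 6 6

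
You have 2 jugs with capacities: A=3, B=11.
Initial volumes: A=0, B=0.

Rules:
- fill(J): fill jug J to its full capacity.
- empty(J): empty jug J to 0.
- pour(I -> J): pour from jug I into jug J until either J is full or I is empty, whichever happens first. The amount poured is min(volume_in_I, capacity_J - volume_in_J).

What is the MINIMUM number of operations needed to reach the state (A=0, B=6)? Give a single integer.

BFS from (A=0, B=0). One shortest path:
  1. fill(A) -> (A=3 B=0)
  2. pour(A -> B) -> (A=0 B=3)
  3. fill(A) -> (A=3 B=3)
  4. pour(A -> B) -> (A=0 B=6)
Reached target in 4 moves.

Answer: 4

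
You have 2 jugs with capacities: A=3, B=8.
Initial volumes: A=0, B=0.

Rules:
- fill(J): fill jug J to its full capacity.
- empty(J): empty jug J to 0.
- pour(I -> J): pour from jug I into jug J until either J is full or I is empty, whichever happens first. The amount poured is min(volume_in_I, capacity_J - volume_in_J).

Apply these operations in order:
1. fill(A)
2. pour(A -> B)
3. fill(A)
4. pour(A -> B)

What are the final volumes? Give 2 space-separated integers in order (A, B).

Step 1: fill(A) -> (A=3 B=0)
Step 2: pour(A -> B) -> (A=0 B=3)
Step 3: fill(A) -> (A=3 B=3)
Step 4: pour(A -> B) -> (A=0 B=6)

Answer: 0 6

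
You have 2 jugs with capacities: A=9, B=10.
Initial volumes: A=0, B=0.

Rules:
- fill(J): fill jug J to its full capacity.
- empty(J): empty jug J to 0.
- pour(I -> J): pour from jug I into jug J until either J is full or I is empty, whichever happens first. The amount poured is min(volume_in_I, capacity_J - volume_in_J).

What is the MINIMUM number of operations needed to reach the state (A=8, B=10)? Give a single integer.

BFS from (A=0, B=0). One shortest path:
  1. fill(A) -> (A=9 B=0)
  2. pour(A -> B) -> (A=0 B=9)
  3. fill(A) -> (A=9 B=9)
  4. pour(A -> B) -> (A=8 B=10)
Reached target in 4 moves.

Answer: 4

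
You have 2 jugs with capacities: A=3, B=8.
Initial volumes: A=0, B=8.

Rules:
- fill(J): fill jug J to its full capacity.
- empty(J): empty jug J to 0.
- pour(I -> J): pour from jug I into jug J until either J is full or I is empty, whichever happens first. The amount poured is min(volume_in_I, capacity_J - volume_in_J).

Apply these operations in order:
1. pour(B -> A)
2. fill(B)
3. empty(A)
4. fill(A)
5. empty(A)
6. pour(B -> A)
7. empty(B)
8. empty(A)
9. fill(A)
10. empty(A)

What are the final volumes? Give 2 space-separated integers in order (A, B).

Step 1: pour(B -> A) -> (A=3 B=5)
Step 2: fill(B) -> (A=3 B=8)
Step 3: empty(A) -> (A=0 B=8)
Step 4: fill(A) -> (A=3 B=8)
Step 5: empty(A) -> (A=0 B=8)
Step 6: pour(B -> A) -> (A=3 B=5)
Step 7: empty(B) -> (A=3 B=0)
Step 8: empty(A) -> (A=0 B=0)
Step 9: fill(A) -> (A=3 B=0)
Step 10: empty(A) -> (A=0 B=0)

Answer: 0 0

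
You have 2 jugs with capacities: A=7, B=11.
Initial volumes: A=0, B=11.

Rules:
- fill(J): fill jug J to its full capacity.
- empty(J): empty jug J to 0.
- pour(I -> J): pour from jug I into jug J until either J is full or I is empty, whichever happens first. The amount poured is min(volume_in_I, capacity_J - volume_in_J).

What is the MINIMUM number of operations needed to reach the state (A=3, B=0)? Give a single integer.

Answer: 6

Derivation:
BFS from (A=0, B=11). One shortest path:
  1. fill(A) -> (A=7 B=11)
  2. empty(B) -> (A=7 B=0)
  3. pour(A -> B) -> (A=0 B=7)
  4. fill(A) -> (A=7 B=7)
  5. pour(A -> B) -> (A=3 B=11)
  6. empty(B) -> (A=3 B=0)
Reached target in 6 moves.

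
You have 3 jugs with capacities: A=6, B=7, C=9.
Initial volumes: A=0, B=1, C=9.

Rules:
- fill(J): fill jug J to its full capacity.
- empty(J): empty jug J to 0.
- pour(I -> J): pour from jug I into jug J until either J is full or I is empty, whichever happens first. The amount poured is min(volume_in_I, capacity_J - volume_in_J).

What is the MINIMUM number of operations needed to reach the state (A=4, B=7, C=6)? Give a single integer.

Answer: 5

Derivation:
BFS from (A=0, B=1, C=9). One shortest path:
  1. pour(C -> A) -> (A=6 B=1 C=3)
  2. pour(C -> B) -> (A=6 B=4 C=0)
  3. pour(A -> C) -> (A=0 B=4 C=6)
  4. pour(B -> A) -> (A=4 B=0 C=6)
  5. fill(B) -> (A=4 B=7 C=6)
Reached target in 5 moves.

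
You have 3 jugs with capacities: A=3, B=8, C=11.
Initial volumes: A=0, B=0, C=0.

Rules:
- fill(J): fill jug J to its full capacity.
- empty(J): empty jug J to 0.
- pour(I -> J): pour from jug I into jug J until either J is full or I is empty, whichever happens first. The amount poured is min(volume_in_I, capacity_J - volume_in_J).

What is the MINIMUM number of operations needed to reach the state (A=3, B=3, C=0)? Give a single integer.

BFS from (A=0, B=0, C=0). One shortest path:
  1. fill(A) -> (A=3 B=0 C=0)
  2. pour(A -> B) -> (A=0 B=3 C=0)
  3. fill(A) -> (A=3 B=3 C=0)
Reached target in 3 moves.

Answer: 3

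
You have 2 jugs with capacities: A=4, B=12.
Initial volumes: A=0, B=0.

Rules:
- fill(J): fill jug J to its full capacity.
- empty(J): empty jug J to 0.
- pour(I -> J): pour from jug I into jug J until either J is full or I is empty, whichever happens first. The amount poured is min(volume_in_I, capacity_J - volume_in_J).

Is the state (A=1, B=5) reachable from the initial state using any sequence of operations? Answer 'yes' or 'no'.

BFS explored all 8 reachable states.
Reachable set includes: (0,0), (0,4), (0,8), (0,12), (4,0), (4,4), (4,8), (4,12)
Target (A=1, B=5) not in reachable set → no.

Answer: no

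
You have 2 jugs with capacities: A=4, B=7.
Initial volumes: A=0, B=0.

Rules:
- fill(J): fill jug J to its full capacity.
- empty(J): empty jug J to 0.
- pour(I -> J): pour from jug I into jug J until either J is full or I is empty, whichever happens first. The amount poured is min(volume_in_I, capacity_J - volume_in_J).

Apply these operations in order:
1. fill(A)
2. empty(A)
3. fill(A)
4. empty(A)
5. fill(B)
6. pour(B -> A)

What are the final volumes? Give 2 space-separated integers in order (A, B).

Step 1: fill(A) -> (A=4 B=0)
Step 2: empty(A) -> (A=0 B=0)
Step 3: fill(A) -> (A=4 B=0)
Step 4: empty(A) -> (A=0 B=0)
Step 5: fill(B) -> (A=0 B=7)
Step 6: pour(B -> A) -> (A=4 B=3)

Answer: 4 3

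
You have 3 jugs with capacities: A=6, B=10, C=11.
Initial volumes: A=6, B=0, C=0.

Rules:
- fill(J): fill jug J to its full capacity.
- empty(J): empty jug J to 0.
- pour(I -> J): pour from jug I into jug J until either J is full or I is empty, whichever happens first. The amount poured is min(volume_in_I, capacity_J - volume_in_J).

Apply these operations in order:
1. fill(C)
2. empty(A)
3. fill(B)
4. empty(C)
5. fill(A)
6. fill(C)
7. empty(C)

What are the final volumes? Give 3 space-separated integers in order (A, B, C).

Answer: 6 10 0

Derivation:
Step 1: fill(C) -> (A=6 B=0 C=11)
Step 2: empty(A) -> (A=0 B=0 C=11)
Step 3: fill(B) -> (A=0 B=10 C=11)
Step 4: empty(C) -> (A=0 B=10 C=0)
Step 5: fill(A) -> (A=6 B=10 C=0)
Step 6: fill(C) -> (A=6 B=10 C=11)
Step 7: empty(C) -> (A=6 B=10 C=0)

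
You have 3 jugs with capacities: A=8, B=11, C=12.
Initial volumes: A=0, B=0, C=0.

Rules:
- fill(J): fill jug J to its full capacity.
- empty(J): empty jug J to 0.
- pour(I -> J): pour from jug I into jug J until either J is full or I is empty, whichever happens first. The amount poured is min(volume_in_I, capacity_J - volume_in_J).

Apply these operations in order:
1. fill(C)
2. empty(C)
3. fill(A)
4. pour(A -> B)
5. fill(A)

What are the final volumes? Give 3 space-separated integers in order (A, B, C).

Answer: 8 8 0

Derivation:
Step 1: fill(C) -> (A=0 B=0 C=12)
Step 2: empty(C) -> (A=0 B=0 C=0)
Step 3: fill(A) -> (A=8 B=0 C=0)
Step 4: pour(A -> B) -> (A=0 B=8 C=0)
Step 5: fill(A) -> (A=8 B=8 C=0)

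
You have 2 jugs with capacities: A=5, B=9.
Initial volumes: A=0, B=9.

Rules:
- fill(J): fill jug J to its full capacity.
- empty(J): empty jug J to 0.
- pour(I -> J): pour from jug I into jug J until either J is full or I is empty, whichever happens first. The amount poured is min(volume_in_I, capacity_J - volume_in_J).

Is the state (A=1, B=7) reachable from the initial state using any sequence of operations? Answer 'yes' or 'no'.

BFS explored all 28 reachable states.
Reachable set includes: (0,0), (0,1), (0,2), (0,3), (0,4), (0,5), (0,6), (0,7), (0,8), (0,9), (1,0), (1,9) ...
Target (A=1, B=7) not in reachable set → no.

Answer: no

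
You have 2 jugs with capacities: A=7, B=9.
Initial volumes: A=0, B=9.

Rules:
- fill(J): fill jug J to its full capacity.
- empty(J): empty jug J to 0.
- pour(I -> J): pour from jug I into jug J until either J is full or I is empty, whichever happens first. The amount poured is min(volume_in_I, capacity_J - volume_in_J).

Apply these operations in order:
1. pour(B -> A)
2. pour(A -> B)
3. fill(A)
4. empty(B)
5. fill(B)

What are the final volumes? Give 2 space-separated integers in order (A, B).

Answer: 7 9

Derivation:
Step 1: pour(B -> A) -> (A=7 B=2)
Step 2: pour(A -> B) -> (A=0 B=9)
Step 3: fill(A) -> (A=7 B=9)
Step 4: empty(B) -> (A=7 B=0)
Step 5: fill(B) -> (A=7 B=9)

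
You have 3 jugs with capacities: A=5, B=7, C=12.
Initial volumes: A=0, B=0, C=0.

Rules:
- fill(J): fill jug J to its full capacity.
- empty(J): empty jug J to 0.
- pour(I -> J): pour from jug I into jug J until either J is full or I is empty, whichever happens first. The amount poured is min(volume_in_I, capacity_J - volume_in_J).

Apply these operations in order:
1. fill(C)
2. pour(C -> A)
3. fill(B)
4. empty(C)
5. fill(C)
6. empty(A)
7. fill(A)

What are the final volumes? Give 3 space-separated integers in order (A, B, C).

Answer: 5 7 12

Derivation:
Step 1: fill(C) -> (A=0 B=0 C=12)
Step 2: pour(C -> A) -> (A=5 B=0 C=7)
Step 3: fill(B) -> (A=5 B=7 C=7)
Step 4: empty(C) -> (A=5 B=7 C=0)
Step 5: fill(C) -> (A=5 B=7 C=12)
Step 6: empty(A) -> (A=0 B=7 C=12)
Step 7: fill(A) -> (A=5 B=7 C=12)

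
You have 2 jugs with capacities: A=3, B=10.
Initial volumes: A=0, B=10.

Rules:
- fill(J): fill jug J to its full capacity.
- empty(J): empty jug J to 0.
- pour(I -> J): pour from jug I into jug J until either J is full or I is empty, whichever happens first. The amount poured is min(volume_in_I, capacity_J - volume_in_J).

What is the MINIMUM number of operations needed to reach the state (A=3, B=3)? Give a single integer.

Answer: 4

Derivation:
BFS from (A=0, B=10). One shortest path:
  1. fill(A) -> (A=3 B=10)
  2. empty(B) -> (A=3 B=0)
  3. pour(A -> B) -> (A=0 B=3)
  4. fill(A) -> (A=3 B=3)
Reached target in 4 moves.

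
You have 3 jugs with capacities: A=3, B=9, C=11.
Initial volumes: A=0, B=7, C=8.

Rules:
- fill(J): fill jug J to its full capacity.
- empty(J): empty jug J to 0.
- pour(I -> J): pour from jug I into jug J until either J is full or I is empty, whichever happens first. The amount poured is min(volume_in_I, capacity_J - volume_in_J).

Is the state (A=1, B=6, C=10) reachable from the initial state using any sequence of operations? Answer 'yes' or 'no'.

Answer: no

Derivation:
BFS explored all 320 reachable states.
Reachable set includes: (0,0,0), (0,0,1), (0,0,2), (0,0,3), (0,0,4), (0,0,5), (0,0,6), (0,0,7), (0,0,8), (0,0,9), (0,0,10), (0,0,11) ...
Target (A=1, B=6, C=10) not in reachable set → no.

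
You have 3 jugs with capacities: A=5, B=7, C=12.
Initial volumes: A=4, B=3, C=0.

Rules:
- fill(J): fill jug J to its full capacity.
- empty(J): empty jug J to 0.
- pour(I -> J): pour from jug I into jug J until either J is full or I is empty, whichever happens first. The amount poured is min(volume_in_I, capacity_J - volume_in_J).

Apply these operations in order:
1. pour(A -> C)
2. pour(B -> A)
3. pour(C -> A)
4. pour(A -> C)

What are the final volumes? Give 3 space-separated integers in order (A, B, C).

Step 1: pour(A -> C) -> (A=0 B=3 C=4)
Step 2: pour(B -> A) -> (A=3 B=0 C=4)
Step 3: pour(C -> A) -> (A=5 B=0 C=2)
Step 4: pour(A -> C) -> (A=0 B=0 C=7)

Answer: 0 0 7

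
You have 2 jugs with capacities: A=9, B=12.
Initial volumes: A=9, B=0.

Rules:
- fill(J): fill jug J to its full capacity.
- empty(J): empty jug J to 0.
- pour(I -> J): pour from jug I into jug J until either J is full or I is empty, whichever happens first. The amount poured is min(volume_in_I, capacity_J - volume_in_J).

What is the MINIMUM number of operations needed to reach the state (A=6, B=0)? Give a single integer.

Answer: 4

Derivation:
BFS from (A=9, B=0). One shortest path:
  1. pour(A -> B) -> (A=0 B=9)
  2. fill(A) -> (A=9 B=9)
  3. pour(A -> B) -> (A=6 B=12)
  4. empty(B) -> (A=6 B=0)
Reached target in 4 moves.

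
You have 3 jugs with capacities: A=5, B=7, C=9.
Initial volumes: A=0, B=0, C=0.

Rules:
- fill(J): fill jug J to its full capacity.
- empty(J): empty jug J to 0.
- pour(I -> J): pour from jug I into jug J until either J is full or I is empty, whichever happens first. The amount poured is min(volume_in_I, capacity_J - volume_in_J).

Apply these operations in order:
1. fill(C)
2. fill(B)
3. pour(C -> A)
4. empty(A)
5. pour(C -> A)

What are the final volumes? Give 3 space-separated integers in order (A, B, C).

Step 1: fill(C) -> (A=0 B=0 C=9)
Step 2: fill(B) -> (A=0 B=7 C=9)
Step 3: pour(C -> A) -> (A=5 B=7 C=4)
Step 4: empty(A) -> (A=0 B=7 C=4)
Step 5: pour(C -> A) -> (A=4 B=7 C=0)

Answer: 4 7 0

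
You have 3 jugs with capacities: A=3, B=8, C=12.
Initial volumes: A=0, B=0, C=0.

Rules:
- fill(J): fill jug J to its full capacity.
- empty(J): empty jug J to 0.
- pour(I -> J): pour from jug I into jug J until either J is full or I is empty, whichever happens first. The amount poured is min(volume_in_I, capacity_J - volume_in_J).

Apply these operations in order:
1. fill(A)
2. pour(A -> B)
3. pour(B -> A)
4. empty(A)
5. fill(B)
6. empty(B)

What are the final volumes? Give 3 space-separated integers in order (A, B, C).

Answer: 0 0 0

Derivation:
Step 1: fill(A) -> (A=3 B=0 C=0)
Step 2: pour(A -> B) -> (A=0 B=3 C=0)
Step 3: pour(B -> A) -> (A=3 B=0 C=0)
Step 4: empty(A) -> (A=0 B=0 C=0)
Step 5: fill(B) -> (A=0 B=8 C=0)
Step 6: empty(B) -> (A=0 B=0 C=0)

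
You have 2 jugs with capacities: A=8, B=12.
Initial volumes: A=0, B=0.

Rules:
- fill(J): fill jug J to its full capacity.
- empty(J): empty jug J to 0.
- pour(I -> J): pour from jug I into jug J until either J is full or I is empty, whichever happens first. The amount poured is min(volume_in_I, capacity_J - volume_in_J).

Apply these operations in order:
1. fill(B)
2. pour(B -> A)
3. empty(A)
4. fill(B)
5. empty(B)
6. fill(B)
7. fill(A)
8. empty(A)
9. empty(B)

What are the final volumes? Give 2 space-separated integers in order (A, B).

Answer: 0 0

Derivation:
Step 1: fill(B) -> (A=0 B=12)
Step 2: pour(B -> A) -> (A=8 B=4)
Step 3: empty(A) -> (A=0 B=4)
Step 4: fill(B) -> (A=0 B=12)
Step 5: empty(B) -> (A=0 B=0)
Step 6: fill(B) -> (A=0 B=12)
Step 7: fill(A) -> (A=8 B=12)
Step 8: empty(A) -> (A=0 B=12)
Step 9: empty(B) -> (A=0 B=0)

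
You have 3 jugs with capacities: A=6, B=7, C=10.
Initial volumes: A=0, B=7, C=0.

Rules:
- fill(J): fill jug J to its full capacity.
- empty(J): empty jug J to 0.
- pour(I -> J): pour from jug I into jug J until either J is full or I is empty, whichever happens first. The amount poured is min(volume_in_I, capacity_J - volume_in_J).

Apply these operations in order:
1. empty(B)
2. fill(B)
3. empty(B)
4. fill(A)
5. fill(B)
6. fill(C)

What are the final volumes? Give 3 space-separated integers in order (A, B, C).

Answer: 6 7 10

Derivation:
Step 1: empty(B) -> (A=0 B=0 C=0)
Step 2: fill(B) -> (A=0 B=7 C=0)
Step 3: empty(B) -> (A=0 B=0 C=0)
Step 4: fill(A) -> (A=6 B=0 C=0)
Step 5: fill(B) -> (A=6 B=7 C=0)
Step 6: fill(C) -> (A=6 B=7 C=10)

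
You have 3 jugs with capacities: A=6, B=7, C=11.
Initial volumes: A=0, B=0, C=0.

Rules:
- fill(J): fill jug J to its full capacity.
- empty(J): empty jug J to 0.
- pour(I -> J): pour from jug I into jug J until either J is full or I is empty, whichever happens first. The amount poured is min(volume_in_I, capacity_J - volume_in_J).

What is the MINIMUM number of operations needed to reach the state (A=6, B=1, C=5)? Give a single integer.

Answer: 5

Derivation:
BFS from (A=0, B=0, C=0). One shortest path:
  1. fill(B) -> (A=0 B=7 C=0)
  2. fill(C) -> (A=0 B=7 C=11)
  3. pour(B -> A) -> (A=6 B=1 C=11)
  4. empty(A) -> (A=0 B=1 C=11)
  5. pour(C -> A) -> (A=6 B=1 C=5)
Reached target in 5 moves.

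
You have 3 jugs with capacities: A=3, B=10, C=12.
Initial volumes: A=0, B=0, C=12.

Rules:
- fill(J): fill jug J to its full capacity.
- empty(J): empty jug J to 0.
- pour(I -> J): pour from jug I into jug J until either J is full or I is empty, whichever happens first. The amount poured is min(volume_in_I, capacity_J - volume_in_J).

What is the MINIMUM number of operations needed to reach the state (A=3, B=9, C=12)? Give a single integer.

Answer: 3

Derivation:
BFS from (A=0, B=0, C=12). One shortest path:
  1. pour(C -> A) -> (A=3 B=0 C=9)
  2. pour(C -> B) -> (A=3 B=9 C=0)
  3. fill(C) -> (A=3 B=9 C=12)
Reached target in 3 moves.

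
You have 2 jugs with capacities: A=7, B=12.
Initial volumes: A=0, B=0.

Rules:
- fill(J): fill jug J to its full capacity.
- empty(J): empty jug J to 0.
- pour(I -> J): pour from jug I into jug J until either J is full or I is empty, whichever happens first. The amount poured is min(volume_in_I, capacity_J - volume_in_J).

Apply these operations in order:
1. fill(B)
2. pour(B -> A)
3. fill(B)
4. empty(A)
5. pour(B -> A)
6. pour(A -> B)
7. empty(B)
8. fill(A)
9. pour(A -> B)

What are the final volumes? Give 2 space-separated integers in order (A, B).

Answer: 0 7

Derivation:
Step 1: fill(B) -> (A=0 B=12)
Step 2: pour(B -> A) -> (A=7 B=5)
Step 3: fill(B) -> (A=7 B=12)
Step 4: empty(A) -> (A=0 B=12)
Step 5: pour(B -> A) -> (A=7 B=5)
Step 6: pour(A -> B) -> (A=0 B=12)
Step 7: empty(B) -> (A=0 B=0)
Step 8: fill(A) -> (A=7 B=0)
Step 9: pour(A -> B) -> (A=0 B=7)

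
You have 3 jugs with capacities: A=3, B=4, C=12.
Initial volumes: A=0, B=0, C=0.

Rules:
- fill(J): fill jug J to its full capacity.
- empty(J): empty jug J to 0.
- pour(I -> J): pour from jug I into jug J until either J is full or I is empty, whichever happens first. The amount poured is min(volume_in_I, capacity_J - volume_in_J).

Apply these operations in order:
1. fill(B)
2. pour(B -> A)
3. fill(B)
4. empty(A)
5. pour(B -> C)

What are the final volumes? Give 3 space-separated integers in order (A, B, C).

Step 1: fill(B) -> (A=0 B=4 C=0)
Step 2: pour(B -> A) -> (A=3 B=1 C=0)
Step 3: fill(B) -> (A=3 B=4 C=0)
Step 4: empty(A) -> (A=0 B=4 C=0)
Step 5: pour(B -> C) -> (A=0 B=0 C=4)

Answer: 0 0 4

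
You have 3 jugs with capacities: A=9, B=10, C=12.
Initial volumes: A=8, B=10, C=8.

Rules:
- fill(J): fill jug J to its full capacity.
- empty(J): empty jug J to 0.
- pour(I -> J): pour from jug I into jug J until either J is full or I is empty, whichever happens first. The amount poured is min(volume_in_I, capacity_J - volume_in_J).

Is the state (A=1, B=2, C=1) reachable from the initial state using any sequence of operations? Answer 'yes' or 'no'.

BFS explored all 638 reachable states.
Reachable set includes: (0,0,0), (0,0,1), (0,0,2), (0,0,3), (0,0,4), (0,0,5), (0,0,6), (0,0,7), (0,0,8), (0,0,9), (0,0,10), (0,0,11) ...
Target (A=1, B=2, C=1) not in reachable set → no.

Answer: no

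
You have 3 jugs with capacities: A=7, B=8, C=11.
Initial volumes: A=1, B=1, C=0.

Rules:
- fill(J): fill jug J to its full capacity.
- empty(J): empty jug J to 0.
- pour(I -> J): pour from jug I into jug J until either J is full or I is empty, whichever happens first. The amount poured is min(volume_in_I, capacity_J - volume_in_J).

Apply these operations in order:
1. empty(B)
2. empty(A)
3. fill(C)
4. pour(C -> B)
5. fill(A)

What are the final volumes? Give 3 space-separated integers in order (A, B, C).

Step 1: empty(B) -> (A=1 B=0 C=0)
Step 2: empty(A) -> (A=0 B=0 C=0)
Step 3: fill(C) -> (A=0 B=0 C=11)
Step 4: pour(C -> B) -> (A=0 B=8 C=3)
Step 5: fill(A) -> (A=7 B=8 C=3)

Answer: 7 8 3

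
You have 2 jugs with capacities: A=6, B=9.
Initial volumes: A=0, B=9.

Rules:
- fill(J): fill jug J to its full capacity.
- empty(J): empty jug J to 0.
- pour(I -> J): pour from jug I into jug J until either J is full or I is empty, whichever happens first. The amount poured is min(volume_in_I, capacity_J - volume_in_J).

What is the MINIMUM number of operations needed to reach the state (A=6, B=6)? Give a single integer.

Answer: 4

Derivation:
BFS from (A=0, B=9). One shortest path:
  1. fill(A) -> (A=6 B=9)
  2. empty(B) -> (A=6 B=0)
  3. pour(A -> B) -> (A=0 B=6)
  4. fill(A) -> (A=6 B=6)
Reached target in 4 moves.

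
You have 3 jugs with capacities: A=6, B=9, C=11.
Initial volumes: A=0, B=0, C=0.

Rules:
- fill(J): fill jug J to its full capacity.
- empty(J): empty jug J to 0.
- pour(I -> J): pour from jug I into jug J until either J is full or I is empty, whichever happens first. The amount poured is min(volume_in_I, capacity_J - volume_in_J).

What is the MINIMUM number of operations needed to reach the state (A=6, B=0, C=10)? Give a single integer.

Answer: 6

Derivation:
BFS from (A=0, B=0, C=0). One shortest path:
  1. fill(C) -> (A=0 B=0 C=11)
  2. pour(C -> A) -> (A=6 B=0 C=5)
  3. empty(A) -> (A=0 B=0 C=5)
  4. pour(C -> A) -> (A=5 B=0 C=0)
  5. fill(C) -> (A=5 B=0 C=11)
  6. pour(C -> A) -> (A=6 B=0 C=10)
Reached target in 6 moves.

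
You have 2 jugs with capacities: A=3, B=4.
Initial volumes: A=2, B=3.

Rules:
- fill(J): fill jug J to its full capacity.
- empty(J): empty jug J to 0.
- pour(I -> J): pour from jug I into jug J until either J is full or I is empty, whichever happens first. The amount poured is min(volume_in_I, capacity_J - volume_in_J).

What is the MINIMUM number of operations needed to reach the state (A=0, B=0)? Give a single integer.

BFS from (A=2, B=3). One shortest path:
  1. empty(A) -> (A=0 B=3)
  2. empty(B) -> (A=0 B=0)
Reached target in 2 moves.

Answer: 2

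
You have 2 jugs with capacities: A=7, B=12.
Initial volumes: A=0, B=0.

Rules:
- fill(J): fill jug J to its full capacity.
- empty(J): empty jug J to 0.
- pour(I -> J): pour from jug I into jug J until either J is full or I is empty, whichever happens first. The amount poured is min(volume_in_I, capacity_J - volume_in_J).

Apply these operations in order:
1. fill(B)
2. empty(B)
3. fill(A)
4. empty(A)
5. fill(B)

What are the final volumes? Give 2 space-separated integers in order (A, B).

Answer: 0 12

Derivation:
Step 1: fill(B) -> (A=0 B=12)
Step 2: empty(B) -> (A=0 B=0)
Step 3: fill(A) -> (A=7 B=0)
Step 4: empty(A) -> (A=0 B=0)
Step 5: fill(B) -> (A=0 B=12)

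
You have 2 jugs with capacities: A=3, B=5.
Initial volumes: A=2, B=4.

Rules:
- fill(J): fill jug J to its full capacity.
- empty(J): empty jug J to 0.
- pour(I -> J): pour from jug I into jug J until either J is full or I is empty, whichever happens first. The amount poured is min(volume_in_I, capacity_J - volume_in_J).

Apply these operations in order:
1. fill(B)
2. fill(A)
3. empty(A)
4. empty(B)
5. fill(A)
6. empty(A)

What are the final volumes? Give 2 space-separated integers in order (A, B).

Step 1: fill(B) -> (A=2 B=5)
Step 2: fill(A) -> (A=3 B=5)
Step 3: empty(A) -> (A=0 B=5)
Step 4: empty(B) -> (A=0 B=0)
Step 5: fill(A) -> (A=3 B=0)
Step 6: empty(A) -> (A=0 B=0)

Answer: 0 0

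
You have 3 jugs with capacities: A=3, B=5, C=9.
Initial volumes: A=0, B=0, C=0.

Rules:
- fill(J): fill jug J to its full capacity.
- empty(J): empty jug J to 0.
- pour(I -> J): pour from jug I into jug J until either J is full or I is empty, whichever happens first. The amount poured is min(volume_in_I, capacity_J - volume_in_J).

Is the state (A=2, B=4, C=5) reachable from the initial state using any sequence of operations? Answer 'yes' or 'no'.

Answer: no

Derivation:
BFS explored all 176 reachable states.
Reachable set includes: (0,0,0), (0,0,1), (0,0,2), (0,0,3), (0,0,4), (0,0,5), (0,0,6), (0,0,7), (0,0,8), (0,0,9), (0,1,0), (0,1,1) ...
Target (A=2, B=4, C=5) not in reachable set → no.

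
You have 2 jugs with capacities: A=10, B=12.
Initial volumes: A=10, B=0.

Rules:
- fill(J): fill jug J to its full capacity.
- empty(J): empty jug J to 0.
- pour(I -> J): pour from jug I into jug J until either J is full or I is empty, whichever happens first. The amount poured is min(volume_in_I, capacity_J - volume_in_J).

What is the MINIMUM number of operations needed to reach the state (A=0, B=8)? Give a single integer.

Answer: 5

Derivation:
BFS from (A=10, B=0). One shortest path:
  1. pour(A -> B) -> (A=0 B=10)
  2. fill(A) -> (A=10 B=10)
  3. pour(A -> B) -> (A=8 B=12)
  4. empty(B) -> (A=8 B=0)
  5. pour(A -> B) -> (A=0 B=8)
Reached target in 5 moves.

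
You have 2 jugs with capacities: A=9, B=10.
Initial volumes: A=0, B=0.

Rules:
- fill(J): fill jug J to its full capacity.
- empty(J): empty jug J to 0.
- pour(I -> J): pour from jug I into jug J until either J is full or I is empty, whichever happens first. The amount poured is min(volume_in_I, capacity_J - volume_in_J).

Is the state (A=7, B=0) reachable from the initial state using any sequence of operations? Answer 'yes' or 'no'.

BFS from (A=0, B=0):
  1. fill(A) -> (A=9 B=0)
  2. pour(A -> B) -> (A=0 B=9)
  3. fill(A) -> (A=9 B=9)
  4. pour(A -> B) -> (A=8 B=10)
  5. empty(B) -> (A=8 B=0)
  6. pour(A -> B) -> (A=0 B=8)
  7. fill(A) -> (A=9 B=8)
  8. pour(A -> B) -> (A=7 B=10)
  9. empty(B) -> (A=7 B=0)
Target reached → yes.

Answer: yes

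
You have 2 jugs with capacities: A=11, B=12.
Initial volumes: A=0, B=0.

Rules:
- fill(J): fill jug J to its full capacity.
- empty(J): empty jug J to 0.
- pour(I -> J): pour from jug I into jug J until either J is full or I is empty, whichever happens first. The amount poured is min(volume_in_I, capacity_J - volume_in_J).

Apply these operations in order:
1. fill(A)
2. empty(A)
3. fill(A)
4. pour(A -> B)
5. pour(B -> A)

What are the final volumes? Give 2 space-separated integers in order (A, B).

Answer: 11 0

Derivation:
Step 1: fill(A) -> (A=11 B=0)
Step 2: empty(A) -> (A=0 B=0)
Step 3: fill(A) -> (A=11 B=0)
Step 4: pour(A -> B) -> (A=0 B=11)
Step 5: pour(B -> A) -> (A=11 B=0)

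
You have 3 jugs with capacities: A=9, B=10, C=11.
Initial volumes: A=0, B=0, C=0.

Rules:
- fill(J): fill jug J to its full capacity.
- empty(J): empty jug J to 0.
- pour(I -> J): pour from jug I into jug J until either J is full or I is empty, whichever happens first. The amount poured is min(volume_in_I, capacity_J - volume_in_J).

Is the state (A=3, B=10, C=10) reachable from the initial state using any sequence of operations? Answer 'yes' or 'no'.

Answer: yes

Derivation:
BFS from (A=0, B=0, C=0):
  1. fill(C) -> (A=0 B=0 C=11)
  2. pour(C -> A) -> (A=9 B=0 C=2)
  3. empty(A) -> (A=0 B=0 C=2)
  4. pour(C -> A) -> (A=2 B=0 C=0)
  5. fill(C) -> (A=2 B=0 C=11)
  6. pour(C -> B) -> (A=2 B=10 C=1)
  7. pour(C -> A) -> (A=3 B=10 C=0)
  8. pour(B -> C) -> (A=3 B=0 C=10)
  9. fill(B) -> (A=3 B=10 C=10)
Target reached → yes.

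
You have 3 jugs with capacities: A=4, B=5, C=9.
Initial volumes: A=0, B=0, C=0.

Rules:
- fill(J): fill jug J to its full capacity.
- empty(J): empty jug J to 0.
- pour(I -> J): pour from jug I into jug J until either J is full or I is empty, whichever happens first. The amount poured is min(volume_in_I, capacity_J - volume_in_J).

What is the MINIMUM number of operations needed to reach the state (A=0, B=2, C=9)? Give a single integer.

Answer: 8

Derivation:
BFS from (A=0, B=0, C=0). One shortest path:
  1. fill(B) -> (A=0 B=5 C=0)
  2. fill(C) -> (A=0 B=5 C=9)
  3. pour(B -> A) -> (A=4 B=1 C=9)
  4. empty(A) -> (A=0 B=1 C=9)
  5. pour(B -> A) -> (A=1 B=0 C=9)
  6. fill(B) -> (A=1 B=5 C=9)
  7. pour(B -> A) -> (A=4 B=2 C=9)
  8. empty(A) -> (A=0 B=2 C=9)
Reached target in 8 moves.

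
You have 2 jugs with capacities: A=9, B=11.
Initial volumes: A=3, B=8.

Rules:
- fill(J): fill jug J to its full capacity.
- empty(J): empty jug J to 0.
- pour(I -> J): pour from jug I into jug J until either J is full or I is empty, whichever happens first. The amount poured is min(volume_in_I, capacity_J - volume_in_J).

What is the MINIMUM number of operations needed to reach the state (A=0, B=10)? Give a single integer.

Answer: 5

Derivation:
BFS from (A=3, B=8). One shortest path:
  1. empty(A) -> (A=0 B=8)
  2. pour(B -> A) -> (A=8 B=0)
  3. fill(B) -> (A=8 B=11)
  4. pour(B -> A) -> (A=9 B=10)
  5. empty(A) -> (A=0 B=10)
Reached target in 5 moves.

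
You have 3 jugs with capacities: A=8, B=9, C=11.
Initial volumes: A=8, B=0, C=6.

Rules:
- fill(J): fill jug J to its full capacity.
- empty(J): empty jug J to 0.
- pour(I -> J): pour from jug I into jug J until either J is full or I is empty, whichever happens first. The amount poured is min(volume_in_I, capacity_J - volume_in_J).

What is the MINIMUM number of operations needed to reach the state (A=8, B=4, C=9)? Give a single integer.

Answer: 6

Derivation:
BFS from (A=8, B=0, C=6). One shortest path:
  1. fill(B) -> (A=8 B=9 C=6)
  2. pour(A -> C) -> (A=3 B=9 C=11)
  3. empty(C) -> (A=3 B=9 C=0)
  4. pour(B -> C) -> (A=3 B=0 C=9)
  5. fill(B) -> (A=3 B=9 C=9)
  6. pour(B -> A) -> (A=8 B=4 C=9)
Reached target in 6 moves.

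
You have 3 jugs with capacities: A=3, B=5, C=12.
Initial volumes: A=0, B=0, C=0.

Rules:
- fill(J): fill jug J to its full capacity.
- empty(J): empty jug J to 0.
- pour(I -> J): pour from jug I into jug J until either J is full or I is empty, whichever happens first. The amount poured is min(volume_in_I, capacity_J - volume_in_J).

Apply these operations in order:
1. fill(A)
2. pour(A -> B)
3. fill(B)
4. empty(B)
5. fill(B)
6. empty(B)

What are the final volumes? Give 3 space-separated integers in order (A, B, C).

Answer: 0 0 0

Derivation:
Step 1: fill(A) -> (A=3 B=0 C=0)
Step 2: pour(A -> B) -> (A=0 B=3 C=0)
Step 3: fill(B) -> (A=0 B=5 C=0)
Step 4: empty(B) -> (A=0 B=0 C=0)
Step 5: fill(B) -> (A=0 B=5 C=0)
Step 6: empty(B) -> (A=0 B=0 C=0)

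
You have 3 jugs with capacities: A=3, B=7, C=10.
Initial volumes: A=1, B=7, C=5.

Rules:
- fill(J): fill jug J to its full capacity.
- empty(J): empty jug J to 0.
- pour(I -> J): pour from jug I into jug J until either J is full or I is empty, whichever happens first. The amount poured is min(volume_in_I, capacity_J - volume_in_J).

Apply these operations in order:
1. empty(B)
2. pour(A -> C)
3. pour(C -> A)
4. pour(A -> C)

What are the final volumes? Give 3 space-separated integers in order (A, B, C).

Step 1: empty(B) -> (A=1 B=0 C=5)
Step 2: pour(A -> C) -> (A=0 B=0 C=6)
Step 3: pour(C -> A) -> (A=3 B=0 C=3)
Step 4: pour(A -> C) -> (A=0 B=0 C=6)

Answer: 0 0 6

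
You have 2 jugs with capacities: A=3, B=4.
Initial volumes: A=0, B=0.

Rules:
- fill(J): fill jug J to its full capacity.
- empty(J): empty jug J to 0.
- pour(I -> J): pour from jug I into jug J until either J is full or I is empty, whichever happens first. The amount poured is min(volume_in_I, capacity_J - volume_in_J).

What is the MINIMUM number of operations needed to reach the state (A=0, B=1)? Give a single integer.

BFS from (A=0, B=0). One shortest path:
  1. fill(B) -> (A=0 B=4)
  2. pour(B -> A) -> (A=3 B=1)
  3. empty(A) -> (A=0 B=1)
Reached target in 3 moves.

Answer: 3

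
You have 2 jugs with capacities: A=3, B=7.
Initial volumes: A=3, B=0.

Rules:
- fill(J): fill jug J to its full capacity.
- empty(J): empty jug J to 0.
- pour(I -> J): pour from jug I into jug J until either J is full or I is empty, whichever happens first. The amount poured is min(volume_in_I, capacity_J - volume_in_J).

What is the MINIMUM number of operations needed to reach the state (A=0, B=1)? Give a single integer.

Answer: 6

Derivation:
BFS from (A=3, B=0). One shortest path:
  1. empty(A) -> (A=0 B=0)
  2. fill(B) -> (A=0 B=7)
  3. pour(B -> A) -> (A=3 B=4)
  4. empty(A) -> (A=0 B=4)
  5. pour(B -> A) -> (A=3 B=1)
  6. empty(A) -> (A=0 B=1)
Reached target in 6 moves.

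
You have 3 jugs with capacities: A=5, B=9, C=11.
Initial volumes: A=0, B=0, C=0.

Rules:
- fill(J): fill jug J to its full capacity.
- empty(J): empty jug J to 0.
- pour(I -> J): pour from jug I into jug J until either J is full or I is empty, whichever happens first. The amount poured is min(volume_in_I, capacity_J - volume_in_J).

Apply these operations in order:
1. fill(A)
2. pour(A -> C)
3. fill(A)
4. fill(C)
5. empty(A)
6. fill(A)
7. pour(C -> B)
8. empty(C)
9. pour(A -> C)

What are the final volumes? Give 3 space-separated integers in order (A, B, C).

Answer: 0 9 5

Derivation:
Step 1: fill(A) -> (A=5 B=0 C=0)
Step 2: pour(A -> C) -> (A=0 B=0 C=5)
Step 3: fill(A) -> (A=5 B=0 C=5)
Step 4: fill(C) -> (A=5 B=0 C=11)
Step 5: empty(A) -> (A=0 B=0 C=11)
Step 6: fill(A) -> (A=5 B=0 C=11)
Step 7: pour(C -> B) -> (A=5 B=9 C=2)
Step 8: empty(C) -> (A=5 B=9 C=0)
Step 9: pour(A -> C) -> (A=0 B=9 C=5)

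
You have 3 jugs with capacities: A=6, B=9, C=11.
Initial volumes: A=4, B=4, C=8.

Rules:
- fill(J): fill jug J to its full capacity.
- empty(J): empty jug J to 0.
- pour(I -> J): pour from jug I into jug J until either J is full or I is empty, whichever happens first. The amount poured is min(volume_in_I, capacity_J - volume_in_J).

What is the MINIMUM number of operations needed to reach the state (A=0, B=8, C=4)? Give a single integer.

Answer: 3

Derivation:
BFS from (A=4, B=4, C=8). One shortest path:
  1. empty(B) -> (A=4 B=0 C=8)
  2. pour(C -> B) -> (A=4 B=8 C=0)
  3. pour(A -> C) -> (A=0 B=8 C=4)
Reached target in 3 moves.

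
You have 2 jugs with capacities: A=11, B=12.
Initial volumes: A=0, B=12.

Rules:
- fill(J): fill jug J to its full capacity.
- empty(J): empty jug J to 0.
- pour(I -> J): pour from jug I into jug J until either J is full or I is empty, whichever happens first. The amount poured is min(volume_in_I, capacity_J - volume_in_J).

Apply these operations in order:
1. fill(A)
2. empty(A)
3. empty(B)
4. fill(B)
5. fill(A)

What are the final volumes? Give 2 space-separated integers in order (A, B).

Step 1: fill(A) -> (A=11 B=12)
Step 2: empty(A) -> (A=0 B=12)
Step 3: empty(B) -> (A=0 B=0)
Step 4: fill(B) -> (A=0 B=12)
Step 5: fill(A) -> (A=11 B=12)

Answer: 11 12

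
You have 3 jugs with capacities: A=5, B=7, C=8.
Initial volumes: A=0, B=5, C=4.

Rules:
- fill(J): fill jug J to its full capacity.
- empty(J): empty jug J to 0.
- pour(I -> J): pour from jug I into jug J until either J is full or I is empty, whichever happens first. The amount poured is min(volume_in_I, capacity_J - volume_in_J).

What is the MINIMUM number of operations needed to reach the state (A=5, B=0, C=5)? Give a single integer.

BFS from (A=0, B=5, C=4). One shortest path:
  1. fill(A) -> (A=5 B=5 C=4)
  2. empty(C) -> (A=5 B=5 C=0)
  3. pour(B -> C) -> (A=5 B=0 C=5)
Reached target in 3 moves.

Answer: 3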